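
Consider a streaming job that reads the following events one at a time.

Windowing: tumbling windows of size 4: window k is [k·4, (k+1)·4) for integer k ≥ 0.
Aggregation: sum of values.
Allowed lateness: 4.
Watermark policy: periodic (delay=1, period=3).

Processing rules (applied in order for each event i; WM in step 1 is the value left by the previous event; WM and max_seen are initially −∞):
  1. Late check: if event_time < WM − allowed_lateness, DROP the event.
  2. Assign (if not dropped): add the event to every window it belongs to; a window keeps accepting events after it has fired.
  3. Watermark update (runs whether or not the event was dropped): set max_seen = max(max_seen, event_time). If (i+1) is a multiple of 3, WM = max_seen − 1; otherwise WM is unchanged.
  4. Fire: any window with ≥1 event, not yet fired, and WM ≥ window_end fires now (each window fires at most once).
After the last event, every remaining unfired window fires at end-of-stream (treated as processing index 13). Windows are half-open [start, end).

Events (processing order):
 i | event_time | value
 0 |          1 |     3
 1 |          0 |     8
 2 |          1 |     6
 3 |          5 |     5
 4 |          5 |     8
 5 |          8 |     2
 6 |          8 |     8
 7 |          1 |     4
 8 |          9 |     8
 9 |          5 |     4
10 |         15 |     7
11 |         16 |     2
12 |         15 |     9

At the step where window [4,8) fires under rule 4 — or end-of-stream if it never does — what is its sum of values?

13

i=0 t=1 v=3: → [0,4); WM=−∞
i=1 t=0 v=8: → [0,4); WM=−∞
i=2 t=1 v=6: → [0,4); WM=0
i=3 t=5 v=5: → [4,8); WM=0
i=4 t=5 v=8: → [4,8); WM=0
i=5 t=8 v=2: → [8,12); WM=7; [0,4) fires=17
i=6 t=8 v=8: → [8,12); WM=7
i=7 t=1 v=4: DROP (t<7-4); WM=7
i=8 t=9 v=8: → [8,12); WM=8; [4,8) fires=13
i=9 t=5 v=4: → [4,8); WM=8
i=10 t=15 v=7: → [12,16); WM=8
i=11 t=16 v=2: → [16,20); WM=15; [8,12) fires=18
i=12 t=15 v=9: → [12,16); WM=15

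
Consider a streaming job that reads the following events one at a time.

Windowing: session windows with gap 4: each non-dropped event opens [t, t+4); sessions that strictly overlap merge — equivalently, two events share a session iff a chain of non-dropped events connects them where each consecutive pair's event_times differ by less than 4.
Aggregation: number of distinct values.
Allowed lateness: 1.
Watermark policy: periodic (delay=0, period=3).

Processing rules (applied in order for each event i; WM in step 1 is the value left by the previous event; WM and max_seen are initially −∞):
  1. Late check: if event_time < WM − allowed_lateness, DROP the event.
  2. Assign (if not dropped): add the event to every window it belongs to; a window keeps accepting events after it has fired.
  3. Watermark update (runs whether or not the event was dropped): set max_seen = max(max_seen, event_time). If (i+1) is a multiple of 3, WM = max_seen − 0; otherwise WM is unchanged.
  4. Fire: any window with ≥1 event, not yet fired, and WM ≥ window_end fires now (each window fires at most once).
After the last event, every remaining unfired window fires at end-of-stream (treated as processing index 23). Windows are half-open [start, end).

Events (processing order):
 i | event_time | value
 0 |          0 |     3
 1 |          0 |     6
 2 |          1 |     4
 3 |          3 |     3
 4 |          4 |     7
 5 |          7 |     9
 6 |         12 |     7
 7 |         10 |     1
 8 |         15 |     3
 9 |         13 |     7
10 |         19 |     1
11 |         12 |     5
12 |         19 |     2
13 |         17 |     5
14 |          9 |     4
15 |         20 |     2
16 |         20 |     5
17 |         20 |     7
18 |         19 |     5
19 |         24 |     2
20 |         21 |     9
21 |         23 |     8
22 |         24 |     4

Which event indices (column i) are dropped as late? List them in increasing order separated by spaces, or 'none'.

i=0 t=0 v=3: → [0,4); WM=−∞
i=1 t=0 v=6: → [0,4); WM=−∞
i=2 t=1 v=4: → [0,5); WM=1
i=3 t=3 v=3: → [0,7); WM=1
i=4 t=4 v=7: → [0,8); WM=1
i=5 t=7 v=9: → [0,11); WM=7
i=6 t=12 v=7: → [12,16); WM=7
i=7 t=10 v=1: → [0,16); WM=7
i=8 t=15 v=3: → [0,19); WM=15
i=9 t=13 v=7: DROP (t<15-1); WM=15
i=10 t=19 v=1: → [19,23); WM=15
i=11 t=12 v=5: DROP (t<15-1); WM=19
i=12 t=19 v=2: → [19,23); WM=19
i=13 t=17 v=5: DROP (t<19-1); WM=19
i=14 t=9 v=4: DROP (t<19-1); WM=19
i=15 t=20 v=2: → [19,24); WM=19
i=16 t=20 v=5: → [19,24); WM=19
i=17 t=20 v=7: → [19,24); WM=20
i=18 t=19 v=5: → [19,24); WM=20
i=19 t=24 v=2: → [24,28); WM=20
i=20 t=21 v=9: → [19,28); WM=24
i=21 t=23 v=8: → [19,28); WM=24
i=22 t=24 v=4: → [19,28); WM=24

9 11 13 14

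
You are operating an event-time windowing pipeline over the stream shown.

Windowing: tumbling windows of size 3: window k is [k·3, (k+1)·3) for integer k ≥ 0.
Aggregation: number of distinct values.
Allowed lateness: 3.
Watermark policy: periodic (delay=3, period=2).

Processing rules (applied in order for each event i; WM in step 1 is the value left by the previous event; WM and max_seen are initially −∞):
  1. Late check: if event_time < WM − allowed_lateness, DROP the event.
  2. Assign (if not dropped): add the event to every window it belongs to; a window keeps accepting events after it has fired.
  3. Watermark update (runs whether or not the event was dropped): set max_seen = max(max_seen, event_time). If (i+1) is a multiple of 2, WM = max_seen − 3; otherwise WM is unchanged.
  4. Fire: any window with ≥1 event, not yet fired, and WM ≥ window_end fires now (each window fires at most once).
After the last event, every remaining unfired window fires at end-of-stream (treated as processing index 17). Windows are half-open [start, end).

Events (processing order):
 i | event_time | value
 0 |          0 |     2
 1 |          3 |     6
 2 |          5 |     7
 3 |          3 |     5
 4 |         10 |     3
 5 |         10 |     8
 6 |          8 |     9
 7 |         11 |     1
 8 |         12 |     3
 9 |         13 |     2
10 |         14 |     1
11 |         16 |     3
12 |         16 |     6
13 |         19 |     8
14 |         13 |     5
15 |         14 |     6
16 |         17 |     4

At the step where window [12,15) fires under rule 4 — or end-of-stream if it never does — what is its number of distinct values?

3

i=0 t=0 v=2: → [0,3); WM=−∞
i=1 t=3 v=6: → [3,6); WM=0
i=2 t=5 v=7: → [3,6); WM=0
i=3 t=3 v=5: → [3,6); WM=2
i=4 t=10 v=3: → [9,12); WM=2
i=5 t=10 v=8: → [9,12); WM=7; [0,3) fires=1 [3,6) fires=3
i=6 t=8 v=9: → [6,9); WM=7
i=7 t=11 v=1: → [9,12); WM=8
i=8 t=12 v=3: → [12,15); WM=8
i=9 t=13 v=2: → [12,15); WM=10; [6,9) fires=1
i=10 t=14 v=1: → [12,15); WM=10
i=11 t=16 v=3: → [15,18); WM=13; [9,12) fires=3
i=12 t=16 v=6: → [15,18); WM=13
i=13 t=19 v=8: → [18,21); WM=16; [12,15) fires=3
i=14 t=13 v=5: → [12,15); WM=16
i=15 t=14 v=6: → [12,15); WM=16
i=16 t=17 v=4: → [15,18); WM=16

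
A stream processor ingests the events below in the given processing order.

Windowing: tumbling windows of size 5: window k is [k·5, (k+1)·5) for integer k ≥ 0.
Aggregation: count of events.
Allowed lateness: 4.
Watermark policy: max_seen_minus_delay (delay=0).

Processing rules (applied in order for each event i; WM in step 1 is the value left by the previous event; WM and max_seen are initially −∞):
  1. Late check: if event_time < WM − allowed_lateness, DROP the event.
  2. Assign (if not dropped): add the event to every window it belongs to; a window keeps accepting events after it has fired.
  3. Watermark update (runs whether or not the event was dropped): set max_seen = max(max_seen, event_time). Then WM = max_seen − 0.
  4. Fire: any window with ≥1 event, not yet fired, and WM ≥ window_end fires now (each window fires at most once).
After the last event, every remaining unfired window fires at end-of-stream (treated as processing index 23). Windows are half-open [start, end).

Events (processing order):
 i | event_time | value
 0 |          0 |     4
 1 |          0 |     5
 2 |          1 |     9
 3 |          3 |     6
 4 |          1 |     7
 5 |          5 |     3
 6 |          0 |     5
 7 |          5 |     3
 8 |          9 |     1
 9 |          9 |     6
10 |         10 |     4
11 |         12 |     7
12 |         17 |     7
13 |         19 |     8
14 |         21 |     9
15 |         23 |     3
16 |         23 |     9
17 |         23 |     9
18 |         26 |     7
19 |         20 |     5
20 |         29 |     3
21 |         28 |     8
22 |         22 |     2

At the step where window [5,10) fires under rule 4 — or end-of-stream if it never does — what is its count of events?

i=0 t=0 v=4: → [0,5); WM=0
i=1 t=0 v=5: → [0,5); WM=0
i=2 t=1 v=9: → [0,5); WM=1
i=3 t=3 v=6: → [0,5); WM=3
i=4 t=1 v=7: → [0,5); WM=3
i=5 t=5 v=3: → [5,10); WM=5; [0,5) fires=5
i=6 t=0 v=5: DROP (t<5-4); WM=5
i=7 t=5 v=3: → [5,10); WM=5
i=8 t=9 v=1: → [5,10); WM=9
i=9 t=9 v=6: → [5,10); WM=9
i=10 t=10 v=4: → [10,15); WM=10; [5,10) fires=4
i=11 t=12 v=7: → [10,15); WM=12
i=12 t=17 v=7: → [15,20); WM=17; [10,15) fires=2
i=13 t=19 v=8: → [15,20); WM=19
i=14 t=21 v=9: → [20,25); WM=21; [15,20) fires=2
i=15 t=23 v=3: → [20,25); WM=23
i=16 t=23 v=9: → [20,25); WM=23
i=17 t=23 v=9: → [20,25); WM=23
i=18 t=26 v=7: → [25,30); WM=26; [20,25) fires=4
i=19 t=20 v=5: DROP (t<26-4); WM=26
i=20 t=29 v=3: → [25,30); WM=29
i=21 t=28 v=8: → [25,30); WM=29
i=22 t=22 v=2: DROP (t<29-4); WM=29

4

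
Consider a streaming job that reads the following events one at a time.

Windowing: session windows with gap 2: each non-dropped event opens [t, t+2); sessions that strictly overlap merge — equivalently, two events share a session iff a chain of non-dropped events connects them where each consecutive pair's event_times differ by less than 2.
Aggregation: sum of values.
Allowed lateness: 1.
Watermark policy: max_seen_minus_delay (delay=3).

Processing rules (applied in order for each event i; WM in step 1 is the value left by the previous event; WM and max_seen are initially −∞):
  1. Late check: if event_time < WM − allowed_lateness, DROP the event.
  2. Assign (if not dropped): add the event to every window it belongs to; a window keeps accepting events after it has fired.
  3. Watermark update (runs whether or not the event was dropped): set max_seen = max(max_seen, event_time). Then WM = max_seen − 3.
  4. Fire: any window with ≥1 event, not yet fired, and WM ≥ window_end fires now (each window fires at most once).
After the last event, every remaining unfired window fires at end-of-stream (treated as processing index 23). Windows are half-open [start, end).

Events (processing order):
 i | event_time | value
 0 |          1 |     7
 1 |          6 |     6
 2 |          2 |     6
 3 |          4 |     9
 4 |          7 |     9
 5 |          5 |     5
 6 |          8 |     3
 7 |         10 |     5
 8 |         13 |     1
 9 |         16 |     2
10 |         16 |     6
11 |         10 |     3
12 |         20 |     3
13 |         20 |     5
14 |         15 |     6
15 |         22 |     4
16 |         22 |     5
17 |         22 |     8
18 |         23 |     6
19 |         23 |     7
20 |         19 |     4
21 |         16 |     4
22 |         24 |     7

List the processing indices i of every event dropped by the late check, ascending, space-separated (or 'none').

11 14 21

i=0 t=1 v=7: → [1,3); WM=-2
i=1 t=6 v=6: → [6,8); WM=3
i=2 t=2 v=6: → [1,4); WM=3
i=3 t=4 v=9: → [4,6); WM=3
i=4 t=7 v=9: → [6,9); WM=4
i=5 t=5 v=5: → [4,9); WM=4
i=6 t=8 v=3: → [4,10); WM=5
i=7 t=10 v=5: → [10,12); WM=7
i=8 t=13 v=1: → [13,15); WM=10
i=9 t=16 v=2: → [16,18); WM=13
i=10 t=16 v=6: → [16,18); WM=13
i=11 t=10 v=3: DROP (t<13-1); WM=13
i=12 t=20 v=3: → [20,22); WM=17
i=13 t=20 v=5: → [20,22); WM=17
i=14 t=15 v=6: DROP (t<17-1); WM=17
i=15 t=22 v=4: → [22,24); WM=19
i=16 t=22 v=5: → [22,24); WM=19
i=17 t=22 v=8: → [22,24); WM=19
i=18 t=23 v=6: → [22,25); WM=20
i=19 t=23 v=7: → [22,25); WM=20
i=20 t=19 v=4: → [19,22); WM=20
i=21 t=16 v=4: DROP (t<20-1); WM=20
i=22 t=24 v=7: → [22,26); WM=21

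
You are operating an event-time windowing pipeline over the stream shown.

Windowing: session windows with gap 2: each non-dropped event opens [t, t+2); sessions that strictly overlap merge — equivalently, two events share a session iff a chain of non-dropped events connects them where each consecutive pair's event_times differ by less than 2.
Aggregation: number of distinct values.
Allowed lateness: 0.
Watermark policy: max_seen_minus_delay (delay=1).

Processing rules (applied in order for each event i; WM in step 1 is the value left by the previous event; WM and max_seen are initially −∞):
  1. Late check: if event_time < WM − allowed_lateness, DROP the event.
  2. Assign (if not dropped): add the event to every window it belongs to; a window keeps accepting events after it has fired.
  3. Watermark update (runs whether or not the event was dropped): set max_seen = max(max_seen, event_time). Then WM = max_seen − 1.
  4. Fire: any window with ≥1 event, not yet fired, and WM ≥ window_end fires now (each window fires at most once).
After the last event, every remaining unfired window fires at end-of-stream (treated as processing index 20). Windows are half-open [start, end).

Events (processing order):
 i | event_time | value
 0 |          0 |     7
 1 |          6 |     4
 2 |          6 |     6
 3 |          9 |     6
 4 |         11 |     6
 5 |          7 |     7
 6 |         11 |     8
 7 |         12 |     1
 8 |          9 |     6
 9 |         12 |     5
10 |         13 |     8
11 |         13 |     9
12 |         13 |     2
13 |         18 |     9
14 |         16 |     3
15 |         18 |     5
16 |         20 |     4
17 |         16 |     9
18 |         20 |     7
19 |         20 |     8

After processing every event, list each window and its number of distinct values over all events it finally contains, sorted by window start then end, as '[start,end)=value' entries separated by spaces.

i=0 t=0 v=7: → [0,2); WM=-1
i=1 t=6 v=4: → [6,8); WM=5
i=2 t=6 v=6: → [6,8); WM=5
i=3 t=9 v=6: → [9,11); WM=8
i=4 t=11 v=6: → [11,13); WM=10
i=5 t=7 v=7: DROP (t<10-0); WM=10
i=6 t=11 v=8: → [11,13); WM=10
i=7 t=12 v=1: → [11,14); WM=11
i=8 t=9 v=6: DROP (t<11-0); WM=11
i=9 t=12 v=5: → [11,14); WM=11
i=10 t=13 v=8: → [11,15); WM=12
i=11 t=13 v=9: → [11,15); WM=12
i=12 t=13 v=2: → [11,15); WM=12
i=13 t=18 v=9: → [18,20); WM=17
i=14 t=16 v=3: DROP (t<17-0); WM=17
i=15 t=18 v=5: → [18,20); WM=17
i=16 t=20 v=4: → [20,22); WM=19
i=17 t=16 v=9: DROP (t<19-0); WM=19
i=18 t=20 v=7: → [20,22); WM=19
i=19 t=20 v=8: → [20,22); WM=19

[0,2)=1 [6,8)=2 [9,11)=1 [11,15)=6 [18,20)=2 [20,22)=3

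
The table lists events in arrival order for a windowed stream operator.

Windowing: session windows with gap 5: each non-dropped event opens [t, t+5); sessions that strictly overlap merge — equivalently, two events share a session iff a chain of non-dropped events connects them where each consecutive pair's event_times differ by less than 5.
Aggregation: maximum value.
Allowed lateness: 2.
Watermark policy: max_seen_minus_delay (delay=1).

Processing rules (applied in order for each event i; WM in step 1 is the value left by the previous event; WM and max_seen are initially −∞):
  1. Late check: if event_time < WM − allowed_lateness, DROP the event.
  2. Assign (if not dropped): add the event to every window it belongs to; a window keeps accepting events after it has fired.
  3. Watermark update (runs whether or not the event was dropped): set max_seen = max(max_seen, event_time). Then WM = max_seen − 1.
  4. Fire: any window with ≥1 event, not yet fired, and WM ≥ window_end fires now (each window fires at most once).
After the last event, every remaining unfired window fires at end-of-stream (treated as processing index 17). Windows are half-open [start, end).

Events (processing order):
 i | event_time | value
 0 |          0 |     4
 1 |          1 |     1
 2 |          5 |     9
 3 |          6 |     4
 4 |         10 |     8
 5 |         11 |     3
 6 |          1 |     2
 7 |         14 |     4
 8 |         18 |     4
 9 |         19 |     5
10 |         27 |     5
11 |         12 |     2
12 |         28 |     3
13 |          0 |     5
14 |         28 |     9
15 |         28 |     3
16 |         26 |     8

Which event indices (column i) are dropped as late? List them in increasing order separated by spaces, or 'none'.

i=0 t=0 v=4: → [0,5); WM=-1
i=1 t=1 v=1: → [0,6); WM=0
i=2 t=5 v=9: → [0,10); WM=4
i=3 t=6 v=4: → [0,11); WM=5
i=4 t=10 v=8: → [0,15); WM=9
i=5 t=11 v=3: → [0,16); WM=10
i=6 t=1 v=2: DROP (t<10-2); WM=10
i=7 t=14 v=4: → [0,19); WM=13
i=8 t=18 v=4: → [0,23); WM=17
i=9 t=19 v=5: → [0,24); WM=18
i=10 t=27 v=5: → [27,32); WM=26
i=11 t=12 v=2: DROP (t<26-2); WM=26
i=12 t=28 v=3: → [27,33); WM=27
i=13 t=0 v=5: DROP (t<27-2); WM=27
i=14 t=28 v=9: → [27,33); WM=27
i=15 t=28 v=3: → [27,33); WM=27
i=16 t=26 v=8: → [26,33); WM=27

6 11 13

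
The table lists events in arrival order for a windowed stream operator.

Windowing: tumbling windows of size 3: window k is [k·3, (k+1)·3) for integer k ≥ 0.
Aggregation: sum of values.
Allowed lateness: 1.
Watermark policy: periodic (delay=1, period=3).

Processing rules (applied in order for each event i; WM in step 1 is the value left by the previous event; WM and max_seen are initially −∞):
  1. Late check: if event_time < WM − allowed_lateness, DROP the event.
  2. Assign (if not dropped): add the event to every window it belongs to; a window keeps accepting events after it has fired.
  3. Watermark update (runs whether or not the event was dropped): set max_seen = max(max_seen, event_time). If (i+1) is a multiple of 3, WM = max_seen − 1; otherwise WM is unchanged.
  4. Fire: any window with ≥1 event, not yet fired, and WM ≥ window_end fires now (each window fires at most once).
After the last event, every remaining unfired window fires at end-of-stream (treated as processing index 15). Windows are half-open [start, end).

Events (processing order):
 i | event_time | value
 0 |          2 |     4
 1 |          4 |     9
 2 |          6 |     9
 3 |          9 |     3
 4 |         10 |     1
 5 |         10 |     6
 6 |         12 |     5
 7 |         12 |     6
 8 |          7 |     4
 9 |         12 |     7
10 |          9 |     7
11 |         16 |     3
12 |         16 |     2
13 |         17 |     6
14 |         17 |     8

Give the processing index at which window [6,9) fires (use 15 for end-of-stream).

i=0 t=2 v=4: → [0,3); WM=−∞
i=1 t=4 v=9: → [3,6); WM=−∞
i=2 t=6 v=9: → [6,9); WM=5; [0,3) fires=4
i=3 t=9 v=3: → [9,12); WM=5
i=4 t=10 v=1: → [9,12); WM=5
i=5 t=10 v=6: → [9,12); WM=9; [3,6) fires=9 [6,9) fires=9
i=6 t=12 v=5: → [12,15); WM=9
i=7 t=12 v=6: → [12,15); WM=9
i=8 t=7 v=4: DROP (t<9-1); WM=11
i=9 t=12 v=7: → [12,15); WM=11
i=10 t=9 v=7: DROP (t<11-1); WM=11
i=11 t=16 v=3: → [15,18); WM=15; [9,12) fires=10 [12,15) fires=18
i=12 t=16 v=2: → [15,18); WM=15
i=13 t=17 v=6: → [15,18); WM=15
i=14 t=17 v=8: → [15,18); WM=16

5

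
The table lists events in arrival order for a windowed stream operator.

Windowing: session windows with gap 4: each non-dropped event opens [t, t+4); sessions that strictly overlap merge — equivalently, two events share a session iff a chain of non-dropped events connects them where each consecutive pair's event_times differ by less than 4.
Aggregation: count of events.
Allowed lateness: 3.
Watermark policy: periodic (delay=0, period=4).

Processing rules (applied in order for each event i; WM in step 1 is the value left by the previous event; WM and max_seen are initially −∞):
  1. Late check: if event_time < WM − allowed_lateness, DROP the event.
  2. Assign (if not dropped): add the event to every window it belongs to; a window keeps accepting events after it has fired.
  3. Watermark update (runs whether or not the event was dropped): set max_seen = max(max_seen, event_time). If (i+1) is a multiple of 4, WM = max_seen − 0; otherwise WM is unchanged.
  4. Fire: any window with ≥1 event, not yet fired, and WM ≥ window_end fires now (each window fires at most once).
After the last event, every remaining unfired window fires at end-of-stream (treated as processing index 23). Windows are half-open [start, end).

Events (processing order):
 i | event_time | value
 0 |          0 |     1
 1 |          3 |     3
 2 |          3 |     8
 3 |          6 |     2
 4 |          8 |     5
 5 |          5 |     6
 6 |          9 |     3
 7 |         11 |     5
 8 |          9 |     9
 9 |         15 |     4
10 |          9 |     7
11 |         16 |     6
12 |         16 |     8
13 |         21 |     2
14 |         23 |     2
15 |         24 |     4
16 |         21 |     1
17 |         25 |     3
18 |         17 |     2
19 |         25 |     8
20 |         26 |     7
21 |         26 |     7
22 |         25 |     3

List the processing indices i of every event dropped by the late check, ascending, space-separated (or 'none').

i=0 t=0 v=1: → [0,4); WM=−∞
i=1 t=3 v=3: → [0,7); WM=−∞
i=2 t=3 v=8: → [0,7); WM=−∞
i=3 t=6 v=2: → [0,10); WM=6
i=4 t=8 v=5: → [0,12); WM=6
i=5 t=5 v=6: → [0,12); WM=6
i=6 t=9 v=3: → [0,13); WM=6
i=7 t=11 v=5: → [0,15); WM=11
i=8 t=9 v=9: → [0,15); WM=11
i=9 t=15 v=4: → [15,19); WM=11
i=10 t=9 v=7: → [0,15); WM=11
i=11 t=16 v=6: → [15,20); WM=16
i=12 t=16 v=8: → [15,20); WM=16
i=13 t=21 v=2: → [21,25); WM=16
i=14 t=23 v=2: → [21,27); WM=16
i=15 t=24 v=4: → [21,28); WM=24
i=16 t=21 v=1: → [21,28); WM=24
i=17 t=25 v=3: → [21,29); WM=24
i=18 t=17 v=2: DROP (t<24-3); WM=24
i=19 t=25 v=8: → [21,29); WM=25
i=20 t=26 v=7: → [21,30); WM=25
i=21 t=26 v=7: → [21,30); WM=25
i=22 t=25 v=3: → [21,30); WM=25

18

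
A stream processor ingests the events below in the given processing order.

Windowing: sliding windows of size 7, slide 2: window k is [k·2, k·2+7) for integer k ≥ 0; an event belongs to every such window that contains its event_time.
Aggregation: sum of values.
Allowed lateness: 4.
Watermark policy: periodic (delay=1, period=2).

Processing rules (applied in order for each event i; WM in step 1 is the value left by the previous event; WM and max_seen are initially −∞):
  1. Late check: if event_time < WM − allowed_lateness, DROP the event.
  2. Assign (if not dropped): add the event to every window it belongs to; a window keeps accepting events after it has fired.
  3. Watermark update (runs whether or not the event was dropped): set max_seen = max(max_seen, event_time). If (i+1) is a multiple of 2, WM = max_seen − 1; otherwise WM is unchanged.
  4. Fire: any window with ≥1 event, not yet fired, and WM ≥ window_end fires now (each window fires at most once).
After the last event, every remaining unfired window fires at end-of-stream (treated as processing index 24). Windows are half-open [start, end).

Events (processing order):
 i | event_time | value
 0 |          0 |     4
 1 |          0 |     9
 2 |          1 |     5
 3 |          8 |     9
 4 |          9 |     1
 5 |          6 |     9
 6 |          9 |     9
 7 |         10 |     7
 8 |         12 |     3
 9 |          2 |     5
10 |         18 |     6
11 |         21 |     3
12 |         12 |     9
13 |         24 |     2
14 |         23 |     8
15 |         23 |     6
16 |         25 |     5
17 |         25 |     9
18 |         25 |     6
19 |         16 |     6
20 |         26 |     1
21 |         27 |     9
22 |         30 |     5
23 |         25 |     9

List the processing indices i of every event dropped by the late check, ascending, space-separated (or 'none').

i=0 t=0 v=4: → [0,7); WM=−∞
i=1 t=0 v=9: → [0,7); WM=-1
i=2 t=1 v=5: → [0,7); WM=-1
i=3 t=8 v=9: → [8,15),[6,13),[4,11),[2,9); WM=7; [0,7) fires=18
i=4 t=9 v=1: → [8,15),[6,13),[4,11); WM=7
i=5 t=6 v=9: → [6,13),[4,11),[2,9),[0,7); WM=8
i=6 t=9 v=9: → [8,15),[6,13),[4,11); WM=8
i=7 t=10 v=7: → [10,17),[8,15),[6,13),[4,11); WM=9; [2,9) fires=18
i=8 t=12 v=3: → [12,19),[10,17),[8,15),[6,13); WM=9
i=9 t=2 v=5: DROP (t<9-4); WM=11; [4,11) fires=35
i=10 t=18 v=6: → [18,25),[16,23),[14,21),[12,19); WM=11
i=11 t=21 v=3: → [20,27),[18,25),[16,23); WM=20; [6,13) fires=38 [8,15) fires=29 [10,17) fires=10 [12,19) fires=9
i=12 t=12 v=9: DROP (t<20-4); WM=20
i=13 t=24 v=2: → [24,31),[22,29),[20,27),[18,25); WM=23; [14,21) fires=6 [16,23) fires=9
i=14 t=23 v=8: → [22,29),[20,27),[18,25); WM=23
i=15 t=23 v=6: → [22,29),[20,27),[18,25); WM=23
i=16 t=25 v=5: → [24,31),[22,29),[20,27); WM=23
i=17 t=25 v=9: → [24,31),[22,29),[20,27); WM=24
i=18 t=25 v=6: → [24,31),[22,29),[20,27); WM=24
i=19 t=16 v=6: DROP (t<24-4); WM=24
i=20 t=26 v=1: → [26,33),[24,31),[22,29),[20,27); WM=24
i=21 t=27 v=9: → [26,33),[24,31),[22,29); WM=26; [18,25) fires=25
i=22 t=30 v=5: → [30,37),[28,35),[26,33),[24,31); WM=26
i=23 t=25 v=9: → [24,31),[22,29),[20,27); WM=29; [20,27) fires=49 [22,29) fires=55

9 12 19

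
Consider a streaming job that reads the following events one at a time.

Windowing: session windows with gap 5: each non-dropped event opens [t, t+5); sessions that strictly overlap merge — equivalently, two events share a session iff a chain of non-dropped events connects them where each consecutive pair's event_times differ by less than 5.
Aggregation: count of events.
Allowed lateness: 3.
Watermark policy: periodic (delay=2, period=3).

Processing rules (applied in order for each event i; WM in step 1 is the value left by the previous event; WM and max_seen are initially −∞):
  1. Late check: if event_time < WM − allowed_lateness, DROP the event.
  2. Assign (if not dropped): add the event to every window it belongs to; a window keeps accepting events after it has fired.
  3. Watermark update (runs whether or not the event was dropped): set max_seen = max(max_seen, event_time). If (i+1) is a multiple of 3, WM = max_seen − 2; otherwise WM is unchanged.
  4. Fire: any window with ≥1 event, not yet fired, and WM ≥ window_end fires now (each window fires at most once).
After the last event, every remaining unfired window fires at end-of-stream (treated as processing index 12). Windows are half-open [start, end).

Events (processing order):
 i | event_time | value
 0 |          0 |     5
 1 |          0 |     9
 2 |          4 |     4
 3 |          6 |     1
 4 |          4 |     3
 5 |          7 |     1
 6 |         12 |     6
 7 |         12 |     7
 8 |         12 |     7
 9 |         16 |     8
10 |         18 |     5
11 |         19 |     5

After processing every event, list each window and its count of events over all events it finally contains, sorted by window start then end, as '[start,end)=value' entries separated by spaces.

i=0 t=0 v=5: → [0,5); WM=−∞
i=1 t=0 v=9: → [0,5); WM=−∞
i=2 t=4 v=4: → [0,9); WM=2
i=3 t=6 v=1: → [0,11); WM=2
i=4 t=4 v=3: → [0,11); WM=2
i=5 t=7 v=1: → [0,12); WM=5
i=6 t=12 v=6: → [12,17); WM=5
i=7 t=12 v=7: → [12,17); WM=5
i=8 t=12 v=7: → [12,17); WM=10
i=9 t=16 v=8: → [12,21); WM=10
i=10 t=18 v=5: → [12,23); WM=10
i=11 t=19 v=5: → [12,24); WM=17

[0,12)=6 [12,24)=6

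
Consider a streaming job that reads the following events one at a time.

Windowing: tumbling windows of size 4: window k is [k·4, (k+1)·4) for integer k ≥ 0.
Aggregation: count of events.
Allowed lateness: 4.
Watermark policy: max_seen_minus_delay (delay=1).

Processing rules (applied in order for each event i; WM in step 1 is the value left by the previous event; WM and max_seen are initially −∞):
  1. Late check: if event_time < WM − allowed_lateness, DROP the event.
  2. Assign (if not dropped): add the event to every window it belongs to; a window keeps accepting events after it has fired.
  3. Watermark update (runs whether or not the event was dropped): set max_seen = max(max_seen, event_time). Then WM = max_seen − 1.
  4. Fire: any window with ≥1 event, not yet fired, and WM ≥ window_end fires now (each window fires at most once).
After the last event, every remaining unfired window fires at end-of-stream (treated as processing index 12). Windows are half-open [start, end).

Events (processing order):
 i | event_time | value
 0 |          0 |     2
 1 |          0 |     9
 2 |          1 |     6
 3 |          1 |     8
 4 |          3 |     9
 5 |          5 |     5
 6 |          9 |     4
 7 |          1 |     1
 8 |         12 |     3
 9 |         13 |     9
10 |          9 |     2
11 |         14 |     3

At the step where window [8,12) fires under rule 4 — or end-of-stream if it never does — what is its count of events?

i=0 t=0 v=2: → [0,4); WM=-1
i=1 t=0 v=9: → [0,4); WM=-1
i=2 t=1 v=6: → [0,4); WM=0
i=3 t=1 v=8: → [0,4); WM=0
i=4 t=3 v=9: → [0,4); WM=2
i=5 t=5 v=5: → [4,8); WM=4; [0,4) fires=5
i=6 t=9 v=4: → [8,12); WM=8; [4,8) fires=1
i=7 t=1 v=1: DROP (t<8-4); WM=8
i=8 t=12 v=3: → [12,16); WM=11
i=9 t=13 v=9: → [12,16); WM=12; [8,12) fires=1
i=10 t=9 v=2: → [8,12); WM=12
i=11 t=14 v=3: → [12,16); WM=13

1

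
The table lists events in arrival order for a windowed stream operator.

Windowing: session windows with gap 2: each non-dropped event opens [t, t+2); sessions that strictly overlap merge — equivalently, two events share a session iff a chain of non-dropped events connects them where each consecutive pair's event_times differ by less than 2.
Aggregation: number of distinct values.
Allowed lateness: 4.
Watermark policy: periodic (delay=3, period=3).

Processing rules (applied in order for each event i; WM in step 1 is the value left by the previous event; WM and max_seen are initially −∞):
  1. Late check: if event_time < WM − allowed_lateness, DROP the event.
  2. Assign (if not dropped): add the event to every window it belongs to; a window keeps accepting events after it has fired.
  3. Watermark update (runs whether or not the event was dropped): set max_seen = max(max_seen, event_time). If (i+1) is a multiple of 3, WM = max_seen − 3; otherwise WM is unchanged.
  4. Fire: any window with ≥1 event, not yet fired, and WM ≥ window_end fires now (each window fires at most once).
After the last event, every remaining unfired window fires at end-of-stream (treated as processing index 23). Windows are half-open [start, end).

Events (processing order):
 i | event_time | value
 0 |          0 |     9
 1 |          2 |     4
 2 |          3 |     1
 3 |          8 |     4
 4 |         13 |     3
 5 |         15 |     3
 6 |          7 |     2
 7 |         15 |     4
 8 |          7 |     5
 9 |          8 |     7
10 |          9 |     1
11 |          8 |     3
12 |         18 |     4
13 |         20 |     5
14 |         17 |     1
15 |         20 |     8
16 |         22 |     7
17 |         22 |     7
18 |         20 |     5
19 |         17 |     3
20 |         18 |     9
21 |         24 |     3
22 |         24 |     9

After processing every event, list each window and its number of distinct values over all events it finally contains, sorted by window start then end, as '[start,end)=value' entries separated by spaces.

i=0 t=0 v=9: → [0,2); WM=−∞
i=1 t=2 v=4: → [2,4); WM=−∞
i=2 t=3 v=1: → [2,5); WM=0
i=3 t=8 v=4: → [8,10); WM=0
i=4 t=13 v=3: → [13,15); WM=0
i=5 t=15 v=3: → [15,17); WM=12
i=6 t=7 v=2: DROP (t<12-4); WM=12
i=7 t=15 v=4: → [15,17); WM=12
i=8 t=7 v=5: DROP (t<12-4); WM=12
i=9 t=8 v=7: → [8,10); WM=12
i=10 t=9 v=1: → [8,11); WM=12
i=11 t=8 v=3: → [8,11); WM=12
i=12 t=18 v=4: → [18,20); WM=12
i=13 t=20 v=5: → [20,22); WM=12
i=14 t=17 v=1: → [17,20); WM=17
i=15 t=20 v=8: → [20,22); WM=17
i=16 t=22 v=7: → [22,24); WM=17
i=17 t=22 v=7: → [22,24); WM=19
i=18 t=20 v=5: → [20,22); WM=19
i=19 t=17 v=3: → [17,20); WM=19
i=20 t=18 v=9: → [17,20); WM=19
i=21 t=24 v=3: → [24,26); WM=19
i=22 t=24 v=9: → [24,26); WM=19

[0,2)=1 [2,5)=2 [8,11)=4 [13,15)=1 [15,17)=2 [17,20)=4 [20,22)=2 [22,24)=1 [24,26)=2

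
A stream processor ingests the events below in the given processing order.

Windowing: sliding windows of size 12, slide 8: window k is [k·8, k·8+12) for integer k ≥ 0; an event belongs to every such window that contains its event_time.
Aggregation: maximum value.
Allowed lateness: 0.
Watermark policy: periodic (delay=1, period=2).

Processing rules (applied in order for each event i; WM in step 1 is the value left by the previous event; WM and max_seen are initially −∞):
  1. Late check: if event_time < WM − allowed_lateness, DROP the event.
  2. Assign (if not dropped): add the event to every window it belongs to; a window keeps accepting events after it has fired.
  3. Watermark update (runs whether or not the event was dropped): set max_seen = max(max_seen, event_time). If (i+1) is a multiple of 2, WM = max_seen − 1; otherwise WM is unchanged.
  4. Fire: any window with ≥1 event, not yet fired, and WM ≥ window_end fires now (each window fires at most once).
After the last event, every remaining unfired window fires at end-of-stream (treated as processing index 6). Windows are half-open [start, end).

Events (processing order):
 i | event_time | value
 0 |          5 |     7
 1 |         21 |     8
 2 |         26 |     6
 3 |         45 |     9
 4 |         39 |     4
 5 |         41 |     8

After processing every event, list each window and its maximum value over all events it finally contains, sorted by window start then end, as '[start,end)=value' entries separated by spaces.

i=0 t=5 v=7: → [0,12); WM=−∞
i=1 t=21 v=8: → [16,28); WM=20; [0,12) fires=7
i=2 t=26 v=6: → [24,36),[16,28); WM=20
i=3 t=45 v=9: → [40,52); WM=44; [16,28) fires=8 [24,36) fires=6
i=4 t=39 v=4: DROP (t<44-0); WM=44
i=5 t=41 v=8: DROP (t<44-0); WM=44

[0,12)=7 [16,28)=8 [24,36)=6 [40,52)=9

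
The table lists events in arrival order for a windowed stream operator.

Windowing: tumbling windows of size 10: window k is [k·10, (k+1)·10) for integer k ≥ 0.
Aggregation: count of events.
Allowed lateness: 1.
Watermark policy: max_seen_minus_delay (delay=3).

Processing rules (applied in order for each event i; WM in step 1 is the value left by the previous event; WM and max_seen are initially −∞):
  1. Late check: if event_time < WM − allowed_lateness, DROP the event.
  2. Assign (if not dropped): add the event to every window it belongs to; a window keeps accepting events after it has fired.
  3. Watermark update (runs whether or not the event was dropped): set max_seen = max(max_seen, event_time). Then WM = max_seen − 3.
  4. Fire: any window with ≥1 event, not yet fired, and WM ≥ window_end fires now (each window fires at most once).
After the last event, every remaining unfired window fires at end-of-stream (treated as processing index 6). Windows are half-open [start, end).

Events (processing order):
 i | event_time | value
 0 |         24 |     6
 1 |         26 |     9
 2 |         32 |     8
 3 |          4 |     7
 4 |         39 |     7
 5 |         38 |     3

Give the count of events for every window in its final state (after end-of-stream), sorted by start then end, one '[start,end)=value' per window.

i=0 t=24 v=6: → [20,30); WM=21
i=1 t=26 v=9: → [20,30); WM=23
i=2 t=32 v=8: → [30,40); WM=29
i=3 t=4 v=7: DROP (t<29-1); WM=29
i=4 t=39 v=7: → [30,40); WM=36; [20,30) fires=2
i=5 t=38 v=3: → [30,40); WM=36

[20,30)=2 [30,40)=3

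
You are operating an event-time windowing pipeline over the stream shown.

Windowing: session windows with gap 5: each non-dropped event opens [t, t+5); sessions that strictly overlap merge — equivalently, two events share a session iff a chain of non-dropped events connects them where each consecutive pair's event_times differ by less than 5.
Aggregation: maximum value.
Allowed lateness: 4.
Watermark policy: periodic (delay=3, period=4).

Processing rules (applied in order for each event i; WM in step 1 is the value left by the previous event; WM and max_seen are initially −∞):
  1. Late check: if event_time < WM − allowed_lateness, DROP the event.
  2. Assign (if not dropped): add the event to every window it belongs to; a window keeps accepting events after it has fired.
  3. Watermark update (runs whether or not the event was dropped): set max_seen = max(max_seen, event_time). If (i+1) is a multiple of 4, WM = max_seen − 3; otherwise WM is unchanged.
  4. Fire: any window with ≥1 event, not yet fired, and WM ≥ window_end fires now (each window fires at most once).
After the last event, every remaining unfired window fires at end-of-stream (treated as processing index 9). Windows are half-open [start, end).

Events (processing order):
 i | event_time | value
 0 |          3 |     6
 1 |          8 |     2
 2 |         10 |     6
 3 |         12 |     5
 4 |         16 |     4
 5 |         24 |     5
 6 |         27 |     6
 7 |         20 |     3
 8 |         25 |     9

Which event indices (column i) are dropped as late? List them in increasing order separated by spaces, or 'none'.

i=0 t=3 v=6: → [3,8); WM=−∞
i=1 t=8 v=2: → [8,13); WM=−∞
i=2 t=10 v=6: → [8,15); WM=−∞
i=3 t=12 v=5: → [8,17); WM=9
i=4 t=16 v=4: → [8,21); WM=9
i=5 t=24 v=5: → [24,29); WM=9
i=6 t=27 v=6: → [24,32); WM=9
i=7 t=20 v=3: → [8,32); WM=24
i=8 t=25 v=9: → [8,32); WM=24

none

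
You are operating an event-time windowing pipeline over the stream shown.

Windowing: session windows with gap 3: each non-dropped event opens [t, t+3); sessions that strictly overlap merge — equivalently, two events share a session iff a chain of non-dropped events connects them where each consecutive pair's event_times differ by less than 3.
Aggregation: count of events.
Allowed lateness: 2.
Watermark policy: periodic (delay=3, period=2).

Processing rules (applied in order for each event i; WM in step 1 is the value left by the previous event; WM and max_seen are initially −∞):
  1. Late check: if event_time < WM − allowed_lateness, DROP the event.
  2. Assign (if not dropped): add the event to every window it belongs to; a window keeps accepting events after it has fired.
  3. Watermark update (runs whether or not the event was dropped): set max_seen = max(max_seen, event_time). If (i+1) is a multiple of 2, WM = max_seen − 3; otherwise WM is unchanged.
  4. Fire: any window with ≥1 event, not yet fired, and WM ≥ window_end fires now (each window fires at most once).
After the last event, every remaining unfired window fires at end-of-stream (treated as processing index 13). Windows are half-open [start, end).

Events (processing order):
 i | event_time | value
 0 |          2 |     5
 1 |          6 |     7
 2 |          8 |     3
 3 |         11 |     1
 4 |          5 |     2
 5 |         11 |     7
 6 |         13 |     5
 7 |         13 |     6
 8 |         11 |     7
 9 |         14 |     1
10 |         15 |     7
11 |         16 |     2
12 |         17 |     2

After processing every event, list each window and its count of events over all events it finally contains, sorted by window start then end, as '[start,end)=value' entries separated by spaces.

[2,5)=1 [6,11)=2 [11,20)=9

i=0 t=2 v=5: → [2,5); WM=−∞
i=1 t=6 v=7: → [6,9); WM=3
i=2 t=8 v=3: → [6,11); WM=3
i=3 t=11 v=1: → [11,14); WM=8
i=4 t=5 v=2: DROP (t<8-2); WM=8
i=5 t=11 v=7: → [11,14); WM=8
i=6 t=13 v=5: → [11,16); WM=8
i=7 t=13 v=6: → [11,16); WM=10
i=8 t=11 v=7: → [11,16); WM=10
i=9 t=14 v=1: → [11,17); WM=11
i=10 t=15 v=7: → [11,18); WM=11
i=11 t=16 v=2: → [11,19); WM=13
i=12 t=17 v=2: → [11,20); WM=13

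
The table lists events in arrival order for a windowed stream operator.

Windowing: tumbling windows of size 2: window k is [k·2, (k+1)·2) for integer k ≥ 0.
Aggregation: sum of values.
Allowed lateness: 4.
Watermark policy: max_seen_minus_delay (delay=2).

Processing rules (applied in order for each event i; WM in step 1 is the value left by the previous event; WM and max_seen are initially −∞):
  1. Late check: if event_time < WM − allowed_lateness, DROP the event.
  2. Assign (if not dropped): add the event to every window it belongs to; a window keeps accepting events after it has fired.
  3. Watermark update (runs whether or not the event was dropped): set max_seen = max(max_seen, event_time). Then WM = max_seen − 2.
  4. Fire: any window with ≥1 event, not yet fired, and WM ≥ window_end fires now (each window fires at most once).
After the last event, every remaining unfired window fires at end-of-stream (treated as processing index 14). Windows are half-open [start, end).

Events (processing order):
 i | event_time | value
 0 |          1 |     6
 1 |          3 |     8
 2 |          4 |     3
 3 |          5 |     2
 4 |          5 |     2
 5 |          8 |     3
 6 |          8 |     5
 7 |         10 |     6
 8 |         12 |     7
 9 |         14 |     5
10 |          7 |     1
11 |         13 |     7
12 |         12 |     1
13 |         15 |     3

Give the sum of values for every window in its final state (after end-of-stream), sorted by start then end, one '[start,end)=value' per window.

i=0 t=1 v=6: → [0,2); WM=-1
i=1 t=3 v=8: → [2,4); WM=1
i=2 t=4 v=3: → [4,6); WM=2; [0,2) fires=6
i=3 t=5 v=2: → [4,6); WM=3
i=4 t=5 v=2: → [4,6); WM=3
i=5 t=8 v=3: → [8,10); WM=6; [2,4) fires=8 [4,6) fires=7
i=6 t=8 v=5: → [8,10); WM=6
i=7 t=10 v=6: → [10,12); WM=8
i=8 t=12 v=7: → [12,14); WM=10; [8,10) fires=8
i=9 t=14 v=5: → [14,16); WM=12; [10,12) fires=6
i=10 t=7 v=1: DROP (t<12-4); WM=12
i=11 t=13 v=7: → [12,14); WM=12
i=12 t=12 v=1: → [12,14); WM=12
i=13 t=15 v=3: → [14,16); WM=13

[0,2)=6 [2,4)=8 [4,6)=7 [8,10)=8 [10,12)=6 [12,14)=15 [14,16)=8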